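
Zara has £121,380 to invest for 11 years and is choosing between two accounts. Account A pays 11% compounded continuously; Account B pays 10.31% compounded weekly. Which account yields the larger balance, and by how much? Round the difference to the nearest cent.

A: e^(0.11·11) = e^1.21 ≈ 3.35348465255, so 121,380 × 3.35348465255 ≈ 407,045.9671.
B: (1 + 0.1031/52)^572 ≈ 3.1048866162, so 121,380 × 3.1048866162 ≈ 376,871.1375.
Difference ≈ 30,174.8297 in favor of A.

Account A, by £30,174.83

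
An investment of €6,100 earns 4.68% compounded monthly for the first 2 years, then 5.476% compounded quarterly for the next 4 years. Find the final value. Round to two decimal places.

After 2 years at 4.68%: 6,100 × 1.097920519 ≈ 6,697.3152.
Then 4 years at 5.476%: 6,697.3152 × 1.24303282 ≈ 8,324.9826.

€8,324.98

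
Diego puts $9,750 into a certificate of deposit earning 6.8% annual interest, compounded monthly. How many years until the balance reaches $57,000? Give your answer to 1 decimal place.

We need (1 + 0.00566667)^(12t) = 5.8462, so 12t = ln 5.8462 / ln 1.005667 ≈ 312.4910.
t ≈ 312.4910/12 = 26.0409 years.

26.0 years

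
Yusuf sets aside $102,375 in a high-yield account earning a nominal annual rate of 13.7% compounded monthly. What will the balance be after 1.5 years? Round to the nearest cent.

Periodic rate = 13.7%/12 = 0.0114167; periods = 12·1.5 = 18.
A = 102,375·(1 + 0.137/12)^18 ≈ 102,375·1.22671000132 ≈ 125,584.4364.

$125,584.44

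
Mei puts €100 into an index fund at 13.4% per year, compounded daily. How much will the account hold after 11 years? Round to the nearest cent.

€436.55

Periodic rate = 13.4%/365 = 0.000367123; periods = 365·11 = 4015.
A = 100·(1 + 0.134/365)^4015 ≈ 100·4.36548588 ≈ 436.5486.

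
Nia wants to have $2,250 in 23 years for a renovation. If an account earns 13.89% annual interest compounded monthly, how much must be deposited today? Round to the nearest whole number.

$94

Periodic rate = 13.89%/12 = 0.011575; 276 periods.
P = 2,250/(1 + 0.011575)^276 ≈ 2,250/23.95919374 ≈ 93.9097.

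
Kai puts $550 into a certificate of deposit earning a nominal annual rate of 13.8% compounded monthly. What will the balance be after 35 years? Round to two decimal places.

$66,993.90

Periodic rate = 13.8%/12 = 0.0115; periods = 12·35 = 420.
A = 550·(1 + 0.0115)^420 ≈ 550·121.80709475 ≈ 66,993.9021.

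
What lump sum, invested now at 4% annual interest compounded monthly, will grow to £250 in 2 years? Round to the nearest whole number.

Growth factor = (1 + 0.04/12)^24 ≈ 1.08314296.
P = 250/1.08314296 ≈ 230.8098.

£231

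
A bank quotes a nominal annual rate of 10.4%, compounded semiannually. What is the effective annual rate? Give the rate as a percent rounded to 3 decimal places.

10.670%

One year is 2 periods at 0.052 each: (1 + 0.052)^2 ≈ 1.106704.
EAR = 1.106704 − 1 ≈ 10.67040%.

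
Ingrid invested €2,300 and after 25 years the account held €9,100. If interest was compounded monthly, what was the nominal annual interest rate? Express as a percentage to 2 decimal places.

(1 + r/12)^300 = 9,100/2,300 = 3.95652.
1 + r/12 = 3.95652^(1/300) ≈ 1.004595, so r/12 ≈ 0.00459508.
r ≈ 12·0.00459508 = 5.51409%.

5.51%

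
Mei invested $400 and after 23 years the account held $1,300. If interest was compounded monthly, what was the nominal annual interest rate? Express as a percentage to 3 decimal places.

5.136%

(1 + r/12)^276 = 1,300/400 = 3.25.
1 + r/12 = 3.25^(1/276) ≈ 1.00428, so r/12 ≈ 0.00427962.
r ≈ 12·0.00427962 = 5.13554%.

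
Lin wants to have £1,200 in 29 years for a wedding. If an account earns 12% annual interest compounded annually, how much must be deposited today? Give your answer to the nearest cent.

Annual rate = 12% = 0.12; 29 periods.
P = 1,200/(1 + 0.12)^29 ≈ 1,200/26.74993047 ≈ 44.8599.

£44.86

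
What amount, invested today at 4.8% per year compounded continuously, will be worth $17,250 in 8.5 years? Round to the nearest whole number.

$11,471

P = A·e^(−rt) = 17,250·e^(−0.408).
e^(−0.408) ≈ 0.66497887882, so P ≈ 11,470.8857.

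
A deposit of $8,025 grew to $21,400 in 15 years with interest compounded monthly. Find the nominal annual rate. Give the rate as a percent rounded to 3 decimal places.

The 180-period growth factor is 21,400/8,025 = 2.66667.
r/12 = 2.66667^(1/180) − 1 ≈ 0.00546392, so r ≈ 12·0.00546392 = 6.55671%.

6.557%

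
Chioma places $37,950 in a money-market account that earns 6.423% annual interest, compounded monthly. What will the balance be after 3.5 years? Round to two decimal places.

$47,487.90

Growth factor = (1 + 0.0053525)^42 ≈ 1.2513281458.
A ≈ 37,950 × 1.2513281458 ≈ 47,487.9031.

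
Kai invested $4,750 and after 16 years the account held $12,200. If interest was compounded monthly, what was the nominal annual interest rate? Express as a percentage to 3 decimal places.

5.910%

(1 + r/12)^192 = 12,200/4,750 = 2.56842.
1 + r/12 = 2.56842^(1/192) ≈ 1.004925, so r/12 ≈ 0.00492506.
r ≈ 12·0.00492506 = 5.91008%.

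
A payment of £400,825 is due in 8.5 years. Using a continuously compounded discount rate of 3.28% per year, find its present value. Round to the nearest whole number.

£303,301

P = A·e^(−rt) = 400,825·e^(−0.2788).
e^(−0.2788) ≈ 0.756691226327, so P ≈ 303,300.7608.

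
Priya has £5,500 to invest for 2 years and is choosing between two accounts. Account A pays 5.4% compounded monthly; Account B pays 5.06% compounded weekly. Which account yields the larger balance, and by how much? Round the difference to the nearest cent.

Account A, by £40.34

Account A growth factor: (1 + 0.0045)^24 ≈ 1.113777874; balance ≈ 6,125.7783.
Account B growth factor: (1 + 0.0506/52)^104 ≈ 1.106443474; balance ≈ 6,085.4391.
Account A is larger by 40.3392.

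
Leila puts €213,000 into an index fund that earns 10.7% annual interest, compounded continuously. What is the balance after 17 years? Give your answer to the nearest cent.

€1,313,291.90

A = P·e^(rt) = 213,000·e^(0.107·17) = 213,000·e^1.819.
e^1.819 ≈ 6.165689676335, so A ≈ 1,313,291.9011.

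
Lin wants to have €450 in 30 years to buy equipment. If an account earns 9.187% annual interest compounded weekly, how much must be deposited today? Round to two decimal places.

Growth factor = (1 + 0.09187/52)^1560 ≈ 15.7001179.
P = 450/15.7001179 ≈ 28.6622.

€28.66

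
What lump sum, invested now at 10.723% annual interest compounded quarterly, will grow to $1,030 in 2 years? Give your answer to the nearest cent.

$833.54

Growth factor = (1 + 0.0268075)^8 ≈ 1.235697754.
P = 1,030/1.235697754 ≈ 833.5372.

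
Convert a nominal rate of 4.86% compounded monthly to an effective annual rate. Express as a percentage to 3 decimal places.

4.970%

One year is 12 periods at 0.00405 each: (1 + 0.00405)^12 ≈ 1.049697.
EAR = 1.049697 − 1 ≈ 4.96973%.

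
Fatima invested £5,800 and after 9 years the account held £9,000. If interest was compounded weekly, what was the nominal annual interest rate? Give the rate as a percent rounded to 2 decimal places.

4.88%

The 468-period growth factor is 9,000/5,800 = 1.55172.
r/52 = 1.55172^(1/468) − 1 ≈ 0.000939258, so r ≈ 52·0.000939258 = 4.88414%.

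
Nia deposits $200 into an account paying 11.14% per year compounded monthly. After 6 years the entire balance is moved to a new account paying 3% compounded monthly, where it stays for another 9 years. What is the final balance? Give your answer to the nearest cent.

$509.43

After 6 years at 11.14%: 200 × 1.9451062 ≈ 389.0212.
Then 9 years at 3%: 389.0212 × 1.30952315 ≈ 509.4323.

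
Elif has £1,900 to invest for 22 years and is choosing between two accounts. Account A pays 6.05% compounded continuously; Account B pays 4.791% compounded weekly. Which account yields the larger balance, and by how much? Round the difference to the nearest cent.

A: e^(0.0605·22) = e^1.331 ≈ 3.784826322, so 1,900 × 3.784826322 ≈ 7,191.1700.
B: (1 + 0.04791/52)^1144 ≈ 2.867770043, so 1,900 × 2.867770043 ≈ 5,448.7631.
Difference ≈ 1,742.4069 in favor of A.

Account A, by £1,742.41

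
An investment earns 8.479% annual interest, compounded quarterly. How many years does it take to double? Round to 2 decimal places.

(1 + 0.0211975)^(4t) = 2.
4t = ln 2 / ln(1 + 0.0211975) ≈ 0.69315/0.020976 ≈ 33.0448.
t ≈ 8.2612.

8.26 years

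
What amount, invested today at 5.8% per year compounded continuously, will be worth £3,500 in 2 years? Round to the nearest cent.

£3,116.66

P = A·e^(−rt) = 3,500·e^(−0.116).
e^(−0.116) ≈ 0.8904752233, so P ≈ 3,116.6633.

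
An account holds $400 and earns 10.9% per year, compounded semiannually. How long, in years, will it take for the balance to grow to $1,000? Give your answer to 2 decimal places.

8.63 years

(1 + 0.0545)^(2t) = 1,000/400 = 2.5.
2t·ln(1 + 0.0545) = ln(2.5); 2t = 0.91629/0.0530667 ≈ 17.2668.
t ≈ 8.6334 years.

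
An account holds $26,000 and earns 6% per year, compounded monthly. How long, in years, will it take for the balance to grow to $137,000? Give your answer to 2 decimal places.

27.77 years

We need (1 + 0.005)^(12t) = 5.2692, so 12t = ln 5.2692 / ln 1.005 ≈ 333.2071.
t ≈ 333.2071/12 = 27.7673 years.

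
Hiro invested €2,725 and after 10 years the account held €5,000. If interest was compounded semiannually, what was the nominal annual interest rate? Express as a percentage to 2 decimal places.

(1 + r/2)^20 = 5,000/2,725 = 1.83486.
1 + r/2 = 1.83486^(1/20) ≈ 1.030814, so r/2 ≈ 0.0308137.
r ≈ 2·0.0308137 = 6.16274%.

6.16%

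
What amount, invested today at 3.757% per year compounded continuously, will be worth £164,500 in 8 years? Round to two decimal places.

£121,796.37

P = A·e^(−rt) = 164,500·e^(−0.30056).
e^(−0.30056) ≈ 0.740403478617, so P ≈ 121,796.3722.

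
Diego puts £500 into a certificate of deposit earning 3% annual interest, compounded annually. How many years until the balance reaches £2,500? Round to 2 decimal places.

(1 + 0.03)^t = 2,500/500 = 5.
t·ln(1 + 0.03) = ln(5); t = 1.6094/0.0295588 ≈ 54.4487.

54.45 years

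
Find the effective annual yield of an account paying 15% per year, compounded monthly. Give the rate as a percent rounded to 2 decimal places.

16.08%

One year is 12 periods at 0.0125 each: (1 + 0.0125)^12 ≈ 1.160755.
EAR = 1.160755 − 1 ≈ 16.07545%.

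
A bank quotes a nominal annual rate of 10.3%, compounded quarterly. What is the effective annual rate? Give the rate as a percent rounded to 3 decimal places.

EAR = (1 + 10.3%/4)^4 − 1 = (1 + 0.02575)^4 − 1.
(1 + 0.02575)^4 ≈ 1.107047, so EAR ≈ 10.70471%.

10.705%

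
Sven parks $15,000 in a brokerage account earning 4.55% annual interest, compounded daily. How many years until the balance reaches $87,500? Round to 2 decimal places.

38.76 years

We need (1 + 0.000124658)^(365t) = 5.8333, so 365t = ln 5.8333 / ln 1.000125 ≈ 14148.3507.
t ≈ 14148.3507/365 = 38.7626 years.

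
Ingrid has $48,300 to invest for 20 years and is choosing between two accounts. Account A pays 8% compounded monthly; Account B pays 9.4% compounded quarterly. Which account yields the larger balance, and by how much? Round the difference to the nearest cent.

Account B, by $71,759.45

Account A growth factor: (1 + 0.08/12)^240 ≈ 4.92680277081; balance ≈ 237,964.5738.
Account B growth factor: (1 + 0.0235)^80 ≈ 6.41250563684; balance ≈ 309,724.0223.
Account B is larger by 71,759.4484.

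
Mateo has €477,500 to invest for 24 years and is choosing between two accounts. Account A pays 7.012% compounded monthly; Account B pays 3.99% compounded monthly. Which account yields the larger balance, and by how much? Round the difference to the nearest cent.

A: (1 + 0.07012/12)^288 ≈ 5.354740566566, so 477,500 × 5.354740566566 ≈ 2,556,888.6205.
B: (1 + 0.003325)^288 ≈ 2.601300494532, so 477,500 × 2.601300494532 ≈ 1,242,120.9861.
Difference ≈ 1,314,767.6344 in favor of A.

Account A, by €1,314,767.63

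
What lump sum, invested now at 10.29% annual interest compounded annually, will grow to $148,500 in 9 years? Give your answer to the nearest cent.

$61,503.70

Growth factor = (1 + 0.1029)^9 ≈ 2.41448899628.
P = 148,500/2.41448899628 ≈ 61,503.6972.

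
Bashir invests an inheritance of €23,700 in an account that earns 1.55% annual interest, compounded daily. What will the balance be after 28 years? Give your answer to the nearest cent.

Periodic rate = 1.55%/365 = 0.0000424658; periods = 365·28 = 10220.
A = 23,700·(1 + 0.0155/365)^10220 ≈ 23,700·1.5434046459 ≈ 36,578.6901.

€36,578.69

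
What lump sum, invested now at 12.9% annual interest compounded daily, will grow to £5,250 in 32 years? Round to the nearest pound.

£85

Growth factor = (1 + 0.129/365)^11680 ≈ 62.00845231.
P = 5,250/62.00845231 ≈ 84.6659.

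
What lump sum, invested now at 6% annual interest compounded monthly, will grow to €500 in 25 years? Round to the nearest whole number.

Periodic rate = 6%/12 = 0.005; 300 periods.
P = 500/(1 + 0.005)^300 ≈ 500/4.46496981 ≈ 111.9828.

€112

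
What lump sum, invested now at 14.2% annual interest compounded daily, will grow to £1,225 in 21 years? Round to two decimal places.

£62.13

Growth factor = (1 + 0.142/365)^7665 ≈ 19.71579498.
P = 1,225/19.71579498 ≈ 62.1329.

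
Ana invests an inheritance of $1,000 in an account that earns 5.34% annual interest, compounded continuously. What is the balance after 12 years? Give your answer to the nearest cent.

A = P·e^(rt) = 1,000·e^(0.0534·12) = 1,000·e^0.6408.
e^0.6408 ≈ 1.897998671, so A ≈ 1,897.9987.

$1,898.00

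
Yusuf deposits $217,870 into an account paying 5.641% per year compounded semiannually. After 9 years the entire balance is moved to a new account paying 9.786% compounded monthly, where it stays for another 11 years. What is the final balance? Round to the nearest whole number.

$1,050,115

Phase 1: 217,870·(1 + 0.028205)^18 ≈ 359,444.8283.
Phase 2: 359,444.8283·(1 + 0.008155)^132 ≈ 1,050,115.1984.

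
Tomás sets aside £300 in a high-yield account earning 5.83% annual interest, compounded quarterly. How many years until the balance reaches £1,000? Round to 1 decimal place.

(1 + 0.014575)^(4t) = 1,000/300 = 3.3333.
4t·ln(1 + 0.014575) = ln(3.3333); 4t = 1.204/0.0144698 ≈ 83.2059.
t ≈ 20.8015 years.

20.8 years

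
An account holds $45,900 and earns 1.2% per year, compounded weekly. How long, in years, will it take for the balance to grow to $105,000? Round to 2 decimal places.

68.97 years

We need (1 + 0.000230769)^(52t) = 2.2876, so 52t = ln 2.2876 / ln 1.000231 ≈ 3586.2264.
t ≈ 3586.2264/52 = 68.9659 years.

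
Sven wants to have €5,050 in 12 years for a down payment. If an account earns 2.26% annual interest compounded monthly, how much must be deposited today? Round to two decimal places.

€3,851.43

Periodic rate = 2.26%/12 = 0.00188333; 144 periods.
P = 5,050/(1 + 0.0226/12)^144 ≈ 5,050/1.311202874 ≈ 3,851.4254.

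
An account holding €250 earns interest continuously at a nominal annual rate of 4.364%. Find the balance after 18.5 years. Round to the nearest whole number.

A = P·e^(rt) = 250·e^(0.04364·18.5) = 250·e^0.80734.
e^0.80734 ≈ 2.2419365, so A ≈ 560.4841.

€560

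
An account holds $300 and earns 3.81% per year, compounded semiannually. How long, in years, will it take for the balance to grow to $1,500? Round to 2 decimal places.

(1 + 0.01905)^(2t) = 1,500/300 = 5.
2t·ln(1 + 0.01905) = ln(5); 2t = 1.6094/0.0188708 ≈ 85.2871.
t ≈ 42.6436 years.

42.64 years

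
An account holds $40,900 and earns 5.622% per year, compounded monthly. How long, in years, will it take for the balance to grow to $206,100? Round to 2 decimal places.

28.83 years

We need (1 + 0.004685)^(12t) = 5.0391, so 12t = ln 5.0391 / ln 1.004685 ≈ 346.0015.
t ≈ 346.0015/12 = 28.8335 years.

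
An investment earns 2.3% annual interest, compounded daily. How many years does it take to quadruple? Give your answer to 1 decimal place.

(1 + 0.0000630137)^(365t) = 4.
365t = ln 4 / ln(1 + 0.0000630137) ≈ 1.3863/6.30117e-05 ≈ 22000.5819.
t ≈ 60.2756.

60.3 years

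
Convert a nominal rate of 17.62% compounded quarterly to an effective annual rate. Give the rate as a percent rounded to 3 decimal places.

EAR = (1 + 17.62%/4)^4 − 1 = (1 + 0.04405)^4 − 1.
(1 + 0.04405)^4 ≈ 1.188188, so EAR ≈ 18.81881%.

18.819%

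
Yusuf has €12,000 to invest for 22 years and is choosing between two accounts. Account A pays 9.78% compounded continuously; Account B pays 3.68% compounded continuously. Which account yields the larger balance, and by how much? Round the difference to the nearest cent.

Account A, by €76,219.15

Account A growth factor: e^(0.0978·22) = e^2.1516 ≈ 8.5986051651; balance ≈ 103,183.2620.
Account B growth factor: e^(0.0368·22) = e^0.8096 ≈ 2.2470090033; balance ≈ 26,964.1080.
Account A is larger by 76,219.1539.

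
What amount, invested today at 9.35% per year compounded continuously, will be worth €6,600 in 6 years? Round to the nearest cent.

P = A·e^(−rt) = 6,600·e^(−0.561).
e^(−0.561) ≈ 0.5706381403, so P ≈ 3,766.2117.

€3,766.21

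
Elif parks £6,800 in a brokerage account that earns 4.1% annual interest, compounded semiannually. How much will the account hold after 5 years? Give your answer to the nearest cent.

£8,329.88

Periodic rate = 4.1%/2 = 0.0205; periods = 2·5 = 10.
A = 6,800·(1 + 0.0205)^10 ≈ 6,800·1.224983081 ≈ 8,329.8850.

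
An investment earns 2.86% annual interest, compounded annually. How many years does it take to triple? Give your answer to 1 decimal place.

39.0 years

(1 + 0.0286)^t = 3.
t = ln 3 / ln(1 + 0.0286) ≈ 1.0986/0.0281987 ≈ 38.9597.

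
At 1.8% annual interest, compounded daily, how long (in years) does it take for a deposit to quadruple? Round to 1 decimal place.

(1 + 0.0000493151)^(365t) = 4.
365t = ln 4 / ln(1 + 0.0000493151) ≈ 1.3863/4.93139e-05 ≈ 28111.6621.
t ≈ 77.0183.

77.0 years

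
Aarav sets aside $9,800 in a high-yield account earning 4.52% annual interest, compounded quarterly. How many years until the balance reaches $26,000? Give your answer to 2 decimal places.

21.71 years

We need (1 + 0.0113)^(4t) = 2.6531, so 4t = ln 2.6531 / ln 1.0113 ≈ 86.8333.
t ≈ 86.8333/4 = 21.7083 years.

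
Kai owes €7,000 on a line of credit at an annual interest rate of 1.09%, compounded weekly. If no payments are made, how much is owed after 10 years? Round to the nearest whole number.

€7,806

Periodic rate = 1.09%/52 = 0.000209615; periods = 52·10 = 520.
A = 7,000·(1 + 0.0109/52)^520 ≈ 7,000·1.115149613 ≈ 7,806.0473.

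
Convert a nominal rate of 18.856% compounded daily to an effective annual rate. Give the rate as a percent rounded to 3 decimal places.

One year is 365 periods at 0.000516603 each: (1 + 0.000516603)^365 ≈ 1.207451.
EAR = 1.207451 − 1 ≈ 20.74507%.

20.745%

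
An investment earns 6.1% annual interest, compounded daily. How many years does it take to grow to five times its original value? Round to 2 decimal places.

26.39 years

(1 + 0.000167123)^(365t) = 5.
365t = ln 5 / ln(1 + 0.000167123) ≈ 1.6094/0.000167109 ≈ 9631.0479.
t ≈ 26.3864.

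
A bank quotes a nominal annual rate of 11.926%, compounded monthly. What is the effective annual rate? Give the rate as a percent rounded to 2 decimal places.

12.60%

One year is 12 periods at 0.00993833 each: (1 + 0.00993833)^12 ≈ 1.126.
EAR = 1.126 − 1 ≈ 12.59997%.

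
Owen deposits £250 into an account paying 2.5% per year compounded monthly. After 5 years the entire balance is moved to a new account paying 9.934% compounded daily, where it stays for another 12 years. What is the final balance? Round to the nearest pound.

After 5 years at 2.5%: 250 × 1.13300112 ≈ 283.2503.
Then 12 years at 9.934%: 283.2503 × 3.29339125 ≈ 932.8540.

£933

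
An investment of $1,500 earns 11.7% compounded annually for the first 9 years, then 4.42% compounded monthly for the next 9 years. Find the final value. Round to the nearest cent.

After 9 years at 11.7%: 1,500 × 2.706939554 ≈ 4,060.4093.
Then 9 years at 4.42%: 4,060.4093 × 1.487458827 ≈ 6,039.6917.

$6,039.69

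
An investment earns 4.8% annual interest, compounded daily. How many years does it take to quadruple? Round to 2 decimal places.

(1 + 0.000131507)^(365t) = 4.
365t = ln 4 / ln(1 + 0.000131507) ≈ 1.3863/0.000131498 ≈ 10542.3065.
t ≈ 28.8830.

28.88 years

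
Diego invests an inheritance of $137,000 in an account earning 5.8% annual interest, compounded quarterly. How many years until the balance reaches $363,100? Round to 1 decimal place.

16.9 years

We need (1 + 0.0145)^(4t) = 2.6504, so 4t = ln 2.6504 / ln 1.0145 ≈ 67.7067.
t ≈ 67.7067/4 = 16.9267 years.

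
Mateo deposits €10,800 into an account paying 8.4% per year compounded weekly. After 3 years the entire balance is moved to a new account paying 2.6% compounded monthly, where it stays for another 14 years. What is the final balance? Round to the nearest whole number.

After 3 years at 8.4%: 10,800 × 1.2863344738 ≈ 13,892.4123.
Then 14 years at 2.6%: 13,892.4123 × 1.4385076691 ≈ 19,984.3417.

€19,984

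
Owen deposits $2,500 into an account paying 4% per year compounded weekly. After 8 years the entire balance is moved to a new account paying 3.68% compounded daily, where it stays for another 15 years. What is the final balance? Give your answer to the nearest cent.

Phase 1: 2,500·(1 + 0.04/52)^416 ≈ 3,442.3959.
Phase 2: 3,442.3959·(1 + 0.0368/365)^5475 ≈ 5,978.3218.

$5,978.32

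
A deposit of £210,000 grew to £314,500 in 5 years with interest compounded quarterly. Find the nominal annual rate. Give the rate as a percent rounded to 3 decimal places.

8.160%

The 20-period growth factor is 314,500/210,000 = 1.49762.
r/4 = 1.49762^(1/20) − 1 ≈ 0.0203991, so r ≈ 4·0.0203991 = 8.15964%.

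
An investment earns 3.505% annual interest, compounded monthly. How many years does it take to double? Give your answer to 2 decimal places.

19.80 years

(1 + 0.00292083)^(12t) = 2.
12t = ln 2 / ln(1 + 0.00292083) ≈ 0.69315/0.00291658 ≈ 237.6579.
t ≈ 19.8048.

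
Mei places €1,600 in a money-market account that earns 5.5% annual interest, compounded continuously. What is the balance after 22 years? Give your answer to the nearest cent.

A = P·e^(rt) = 1,600·e^(0.055·22) = 1,600·e^1.21.
e^1.21 ≈ 3.353484653, so A ≈ 5,365.5754.

€5,365.58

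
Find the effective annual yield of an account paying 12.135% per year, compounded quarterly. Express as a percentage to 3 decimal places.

12.698%

EAR = (1 + 12.135%/4)^4 − 1 = (1 + 0.0303375)^4 − 1.
(1 + 0.0303375)^4 ≈ 1.126985, so EAR ≈ 12.69847%.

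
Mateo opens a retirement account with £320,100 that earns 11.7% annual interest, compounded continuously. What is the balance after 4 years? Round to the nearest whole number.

A = P·e^(rt) = 320,100·e^(0.117·4) = 320,100·e^0.468.
e^0.468 ≈ 1.59679740269, so A ≈ 511,134.8486.

£511,135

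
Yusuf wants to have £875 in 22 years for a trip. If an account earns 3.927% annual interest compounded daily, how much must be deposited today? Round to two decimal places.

Growth factor = (1 + 0.03927/365)^8030 ≈ 2.37237966.
P = 875/2.37237966 ≈ 368.8280.

£368.83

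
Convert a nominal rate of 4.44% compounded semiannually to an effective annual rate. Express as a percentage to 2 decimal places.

4.49%

One year is 2 periods at 0.0222 each: (1 + 0.0222)^2 ≈ 1.044893.
EAR = 1.044893 − 1 ≈ 4.48928%.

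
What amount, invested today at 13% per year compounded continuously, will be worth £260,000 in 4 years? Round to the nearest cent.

£154,575.34

P = A·e^(−rt) = 260,000·e^(−0.52).
e^(−0.52) ≈ 0.59452054797, so P ≈ 154,575.3425.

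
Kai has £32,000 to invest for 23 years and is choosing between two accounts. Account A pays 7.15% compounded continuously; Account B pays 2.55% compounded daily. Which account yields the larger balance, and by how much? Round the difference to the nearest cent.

A: e^(0.0715·23) = e^1.6445 ≈ 5.17842004951, so 32,000 × 5.17842004951 ≈ 165,709.4416.
B: (1 + 0.0255/365)^8395 ≈ 1.7976486648, so 32,000 × 1.7976486648 ≈ 57,524.7573.
Difference ≈ 108,184.6843 in favor of A.

Account A, by £108,184.68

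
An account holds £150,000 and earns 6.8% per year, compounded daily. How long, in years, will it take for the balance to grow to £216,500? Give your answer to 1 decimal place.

5.4 years

(1 + 0.000186301)^(365t) = 216,500/150,000 = 1.4433.
365t·ln(1 + 0.000186301) = ln(1.4433); 365t = 0.36696/0.000186284 ≈ 1969.8698.
t ≈ 5.3969 years.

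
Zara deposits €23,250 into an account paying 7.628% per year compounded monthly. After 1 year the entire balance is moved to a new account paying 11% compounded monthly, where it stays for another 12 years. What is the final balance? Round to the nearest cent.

€93,347.63

Phase 1: 23,250·(1 + 0.07628/12)^12 ≈ 25,086.8477.
Phase 2: 25,086.8477·(1 + 0.11/12)^144 ≈ 93,347.6253.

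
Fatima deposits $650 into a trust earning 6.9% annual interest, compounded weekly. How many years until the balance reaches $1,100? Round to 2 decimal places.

7.63 years

We need (1 + 0.00132692)^(52t) = 1.6923, so 52t = ln 1.6923 / ln 1.001327 ≈ 396.7389.
t ≈ 396.7389/52 = 7.6296 years.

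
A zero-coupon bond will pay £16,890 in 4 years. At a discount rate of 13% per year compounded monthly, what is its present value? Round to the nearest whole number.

£10,070

Growth factor = (1 + 0.13/12)^48 ≈ 1.6773304506.
P = 16,890/1.6773304506 ≈ 10,069.5722.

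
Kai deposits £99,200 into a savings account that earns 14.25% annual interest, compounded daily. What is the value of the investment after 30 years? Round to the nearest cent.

£7,124,563.41

Periodic rate = 14.25%/365 = 0.000390411; periods = 365·30 = 10950.
A = 99,200·(1 + 0.1425/365)^10950 ≈ 99,200·71.82019570356 ≈ 7,124,563.4138.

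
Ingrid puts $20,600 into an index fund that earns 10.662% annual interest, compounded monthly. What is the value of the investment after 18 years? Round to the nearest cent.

Periodic rate = 10.662%/12 = 0.008885; periods = 12·18 = 216.
A = 20,600·(1 + 0.008885)^216 ≈ 20,600·6.75771151263 ≈ 139,208.8572.

$139,208.86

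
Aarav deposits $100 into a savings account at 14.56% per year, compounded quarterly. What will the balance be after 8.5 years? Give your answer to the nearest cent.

$337.23

Periodic rate = 14.56%/4 = 0.0364; periods = 4·8.5 = 34.
A = 100·(1 + 0.0364)^34 ≈ 100·3.37234305 ≈ 337.2343.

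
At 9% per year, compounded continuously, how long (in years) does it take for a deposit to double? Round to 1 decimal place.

7.7 years

e^(0.09t) = 2, so 0.09t = ln 2 ≈ 0.69315.
t ≈ 0.69315/0.09 ≈ 7.7016.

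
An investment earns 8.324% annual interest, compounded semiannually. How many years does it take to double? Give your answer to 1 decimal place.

(1 + 0.04162)^(2t) = 2.
2t = ln 2 / ln(1 + 0.04162) ≈ 0.69315/0.0407772 ≈ 16.9984.
t ≈ 8.4992.

8.5 years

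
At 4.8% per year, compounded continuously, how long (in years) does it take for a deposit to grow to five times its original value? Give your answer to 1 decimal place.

e^(0.048t) = 5, so 0.048t = ln 5 ≈ 1.6094.
t ≈ 1.6094/0.048 ≈ 33.5300.

33.5 years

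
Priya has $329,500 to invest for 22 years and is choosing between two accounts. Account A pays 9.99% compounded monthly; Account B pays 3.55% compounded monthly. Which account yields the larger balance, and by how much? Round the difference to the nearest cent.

Account A growth factor: (1 + 0.008325)^264 ≈ 8.923623765947; balance ≈ 2,940,334.0309.
Account B growth factor: (1 + 0.0355/12)^264 ≈ 2.18113862209; balance ≈ 718,685.1760.
Account A is larger by 2,221,648.8549.

Account A, by $2,221,648.85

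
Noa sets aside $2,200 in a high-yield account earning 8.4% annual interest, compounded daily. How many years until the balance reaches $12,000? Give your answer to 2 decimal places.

(1 + 0.000230137)^(365t) = 12,000/2,200 = 5.4545.
365t·ln(1 + 0.000230137) = ln(5.4545); 365t = 1.6964/0.000230111 ≈ 7372.3243.
t ≈ 20.1981 years.

20.20 years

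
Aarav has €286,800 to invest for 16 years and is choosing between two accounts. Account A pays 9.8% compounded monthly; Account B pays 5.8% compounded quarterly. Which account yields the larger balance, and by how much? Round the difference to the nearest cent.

Account A growth factor: (1 + 0.098/12)^192 ≈ 4.76659388772; balance ≈ 1,367,059.1270.
Account B growth factor: (1 + 0.0145)^64 ≈ 2.51264589198; balance ≈ 720,626.8418.
Account A is larger by 646,432.2852.

Account A, by €646,432.29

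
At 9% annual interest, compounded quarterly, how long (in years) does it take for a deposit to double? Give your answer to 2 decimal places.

7.79 years

(1 + 0.0225)^(4t) = 2.
4t = ln 2 / ln(1 + 0.0225) ≈ 0.69315/0.0222506 ≈ 31.1518.
t ≈ 7.7880.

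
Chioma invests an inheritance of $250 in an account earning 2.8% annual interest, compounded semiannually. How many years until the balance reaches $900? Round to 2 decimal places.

46.07 years

We need (1 + 0.014)^(2t) = 3.6, so 2t = ln 3.6 / ln 1.014 ≈ 92.1343.
t ≈ 92.1343/2 = 46.0671 years.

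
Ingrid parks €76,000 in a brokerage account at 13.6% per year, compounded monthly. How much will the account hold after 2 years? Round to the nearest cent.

Periodic rate = 13.6%/12 = 0.0113333; periods = 12·2 = 24.
A = 76,000·(1 + 0.136/12)^24 ≈ 76,000·1.3105805595 ≈ 99,604.1225.

€99,604.12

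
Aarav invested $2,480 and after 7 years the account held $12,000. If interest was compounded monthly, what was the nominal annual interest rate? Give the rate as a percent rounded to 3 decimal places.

22.736%

The 84-period growth factor is 12,000/2,480 = 4.83871.
r/12 = 4.83871^(1/84) − 1 ≈ 0.0189469, so r ≈ 12·0.0189469 = 22.73625%.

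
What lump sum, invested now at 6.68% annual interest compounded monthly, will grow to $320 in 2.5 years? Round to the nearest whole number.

$271

Periodic rate = 6.68%/12 = 0.00556667; 30 periods.
P = 320/(1 + 0.0668/12)^30 ≈ 320/1.18120712 ≈ 270.9093.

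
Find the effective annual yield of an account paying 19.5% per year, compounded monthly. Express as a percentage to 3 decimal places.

EAR = (1 + 19.5%/12)^12 − 1 = (1 + 0.01625)^12 − 1.
(1 + 0.01625)^12 ≈ 1.213408, so EAR ≈ 21.34076%.

21.341%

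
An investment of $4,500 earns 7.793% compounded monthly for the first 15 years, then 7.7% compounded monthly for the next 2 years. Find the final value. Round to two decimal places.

Phase 1: 4,500·(1 + 0.07793/12)^180 ≈ 14,429.1155.
Phase 2: 14,429.1155·(1 + 0.077/12)^24 ≈ 16,823.1530.

$16,823.15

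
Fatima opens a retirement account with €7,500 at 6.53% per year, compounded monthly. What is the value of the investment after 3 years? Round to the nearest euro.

Periodic rate = 6.53%/12 = 0.00544167; periods = 12·3 = 36.
A = 7,500·(1 + 0.0653/12)^36 ≈ 7,500·1.215759415 ≈ 9,118.1956.

€9,118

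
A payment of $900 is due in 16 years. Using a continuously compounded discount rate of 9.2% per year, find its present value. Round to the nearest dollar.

P = A·e^(−rt) = 900·e^(−1.472).
e^(−1.472) ≈ 0.229466094, so P ≈ 206.5195.

$207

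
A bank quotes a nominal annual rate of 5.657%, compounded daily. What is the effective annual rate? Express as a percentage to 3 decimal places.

5.820%

EAR = (1 + 5.657%/365)^365 − 1 = (1 + 0.000154986)^365 − 1.
(1 + 0.000154986)^365 ≈ 1.058196, so EAR ≈ 5.81960%.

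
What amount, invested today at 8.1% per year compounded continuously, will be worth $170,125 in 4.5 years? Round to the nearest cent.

P = A·e^(−rt) = 170,125·e^(−0.3645).
e^(−0.3645) ≈ 0.694543835992, so P ≈ 118,159.2701.

$118,159.27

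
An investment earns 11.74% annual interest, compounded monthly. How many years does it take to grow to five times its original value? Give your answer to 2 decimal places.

(1 + 0.00978333)^(12t) = 5.
12t = ln 5 / ln(1 + 0.00978333) ≈ 1.6094/0.00973579 ≈ 165.3115.
t ≈ 13.7760.

13.78 years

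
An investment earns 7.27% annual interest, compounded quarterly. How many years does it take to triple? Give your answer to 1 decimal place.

(1 + 0.018175)^(4t) = 3.
4t = ln 3 / ln(1 + 0.018175) ≈ 1.0986/0.0180118 ≈ 60.9940.
t ≈ 15.2485.

15.2 years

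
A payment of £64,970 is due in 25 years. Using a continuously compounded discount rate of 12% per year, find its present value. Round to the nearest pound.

£3,235

P = A·e^(−rt) = 64,970·e^(−3).
e^(−3) ≈ 0.049787068368, so P ≈ 3,234.6658.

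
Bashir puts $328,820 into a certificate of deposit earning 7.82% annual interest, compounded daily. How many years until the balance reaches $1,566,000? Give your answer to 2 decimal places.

19.96 years

We need (1 + 0.000214247)^(365t) = 4.7625, so 365t = ln 4.7625 / ln 1.000214 ≈ 7285.7014.
t ≈ 7285.7014/365 = 19.9608 years.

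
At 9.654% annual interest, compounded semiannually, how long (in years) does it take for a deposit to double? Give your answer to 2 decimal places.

7.35 years

(1 + 0.04827)^(2t) = 2.
2t = ln 2 / ln(1 + 0.04827) ≈ 0.69315/0.0471412 ≈ 14.7036.
t ≈ 7.3518.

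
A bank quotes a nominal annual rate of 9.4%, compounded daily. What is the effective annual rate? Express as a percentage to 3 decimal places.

9.855%

One year is 365 periods at 0.000257534 each: (1 + 0.000257534)^365 ≈ 1.098546.
EAR = 1.098546 − 1 ≈ 9.85465%.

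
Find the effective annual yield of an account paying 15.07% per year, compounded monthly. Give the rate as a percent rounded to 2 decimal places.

EAR = (1 + 15.07%/12)^12 − 1 = (1 + 0.0125583)^12 − 1.
(1 + 0.0125583)^12 ≈ 1.161557, so EAR ≈ 16.15573%.

16.16%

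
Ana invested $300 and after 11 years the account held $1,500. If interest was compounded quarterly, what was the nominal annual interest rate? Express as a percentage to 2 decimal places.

(1 + r/4)^44 = 1,500/300 = 5.
1 + r/4 = 5^(1/44) ≈ 1.037255, so r/4 ≈ 0.0372553.
r ≈ 4·0.0372553 = 14.90214%.

14.90%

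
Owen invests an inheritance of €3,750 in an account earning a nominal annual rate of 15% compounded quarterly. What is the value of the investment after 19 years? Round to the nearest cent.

Periodic rate = 15%/4 = 0.0375; periods = 4·19 = 76.
A = 3,750·(1 + 0.0375)^76 ≈ 3,750·16.409524974 ≈ 61,535.7187.

€61,535.72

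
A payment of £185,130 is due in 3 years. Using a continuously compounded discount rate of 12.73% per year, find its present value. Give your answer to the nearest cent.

P = A·e^(−rt) = 185,130·e^(−0.3819).
e^(−0.3819) ≈ 0.682563306123, so P ≈ 126,362.9449.

£126,362.94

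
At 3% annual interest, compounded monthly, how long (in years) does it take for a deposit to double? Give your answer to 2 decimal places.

23.13 years

(1 + 0.0025)^(12t) = 2.
12t = ln 2 / ln(1 + 0.0025) ≈ 0.69315/0.00249688 ≈ 277.6053.
t ≈ 23.1338.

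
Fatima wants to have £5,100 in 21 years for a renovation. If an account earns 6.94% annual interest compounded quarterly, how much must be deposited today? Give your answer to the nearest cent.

Periodic rate = 6.94%/4 = 0.01735; 84 periods.
P = 5,100/(1 + 0.01735)^84 ≈ 5,100/4.24143398 ≈ 1,202.4235.

£1,202.42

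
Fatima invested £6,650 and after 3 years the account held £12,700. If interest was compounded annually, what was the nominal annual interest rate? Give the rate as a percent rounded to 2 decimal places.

24.07%

(1 + r)^3 = 12,700/6,650 = 1.90977.
1 + r = 1.90977^(1/3) ≈ 1.240683, so r ≈ 0.240683.
r ≈ 24.06826%.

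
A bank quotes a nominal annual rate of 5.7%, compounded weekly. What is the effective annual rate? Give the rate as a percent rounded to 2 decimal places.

One year is 52 periods at 0.00109615 each: (1 + 0.00109615)^52 ≈ 1.058623.
EAR = 1.058623 − 1 ≈ 5.86228%.

5.86%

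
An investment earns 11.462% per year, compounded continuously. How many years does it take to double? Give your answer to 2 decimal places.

6.05 years

e^(0.11462t) = 2, so 0.11462t = ln 2 ≈ 0.69315.
t ≈ 0.69315/0.11462 ≈ 6.0473.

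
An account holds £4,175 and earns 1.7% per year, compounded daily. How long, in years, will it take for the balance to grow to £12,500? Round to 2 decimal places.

64.51 years

We need (1 + 0.0000465753)^(365t) = 2.994, so 365t = ln 2.994 / ln 1.000047 ≈ 23545.5021.
t ≈ 23545.5021/365 = 64.5082 years.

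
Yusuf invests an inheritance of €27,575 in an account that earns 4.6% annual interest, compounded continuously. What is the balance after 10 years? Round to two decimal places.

A = P·e^(rt) = 27,575·e^(0.046·10) = 27,575·e^0.46.
e^0.46 ≈ 1.584073985, so A ≈ 43,680.8401.

€43,680.84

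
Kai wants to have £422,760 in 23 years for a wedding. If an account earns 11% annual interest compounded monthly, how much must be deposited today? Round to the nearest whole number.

£34,067

Growth factor = (1 + 0.11/12)^276 ≈ 12.4096518701.
P = 422,760/12.4096518701 ≈ 34,067.0314.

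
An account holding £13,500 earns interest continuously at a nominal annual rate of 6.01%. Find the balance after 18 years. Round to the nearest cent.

£39,824.79

A = P·e^(rt) = 13,500·e^(0.0601·18) = 13,500·e^1.0818.
e^1.0818 ≈ 2.9499847475, so A ≈ 39,824.7941.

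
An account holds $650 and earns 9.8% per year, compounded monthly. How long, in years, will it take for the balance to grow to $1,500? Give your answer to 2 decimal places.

We need (1 + 0.00816667)^(12t) = 2.3077, so 12t = ln 2.3077 / ln 1.008167 ≈ 102.8153.
t ≈ 102.8153/12 = 8.5679 years.

8.57 years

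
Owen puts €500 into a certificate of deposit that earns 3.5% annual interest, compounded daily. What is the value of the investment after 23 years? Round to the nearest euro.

Growth factor = (1 + 0.035/365)^8395 ≈ 2.236610179.
A ≈ 500 × 2.236610179 ≈ 1,118.3051.

€1,118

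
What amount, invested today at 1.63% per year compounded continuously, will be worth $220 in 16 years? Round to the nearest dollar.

P = A·e^(−rt) = 220·e^(−0.2608).
e^(−0.2608) ≈ 0.770434991, so P ≈ 169.4957.

$169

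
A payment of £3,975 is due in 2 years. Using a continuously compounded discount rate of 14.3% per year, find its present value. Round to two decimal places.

P = A·e^(−rt) = 3,975·e^(−0.286).
e^(−0.286) ≈ 0.7512626159, so P ≈ 2,986.2689.

£2,986.27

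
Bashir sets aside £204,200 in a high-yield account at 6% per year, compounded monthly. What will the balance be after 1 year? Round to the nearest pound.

£216,795

Periodic rate = 6%/12 = 0.005; periods = 12·1 = 12.
A = 204,200·(1 + 0.005)^12 ≈ 204,200·1.06167781186 ≈ 216,794.6092.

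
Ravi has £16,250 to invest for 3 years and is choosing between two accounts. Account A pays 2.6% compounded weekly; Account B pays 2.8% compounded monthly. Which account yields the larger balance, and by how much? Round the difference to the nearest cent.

Account B, by £104.34

A: (1 + 0.0005)^156 ≈ 1.081101584, so 16,250 × 1.081101584 ≈ 17,567.9007.
B: (1 + 0.028/12)^36 ≈ 1.0875224769, so 16,250 × 1.0875224769 ≈ 17,672.2402.
Difference ≈ 104.3395 in favor of B.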